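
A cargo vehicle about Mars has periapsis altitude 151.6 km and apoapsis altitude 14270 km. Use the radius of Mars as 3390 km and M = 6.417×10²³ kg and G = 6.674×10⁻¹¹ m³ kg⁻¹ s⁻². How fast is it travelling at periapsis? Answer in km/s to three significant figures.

μ = GM = 6.674×10⁻¹¹ × 6.417×10²³ = 4.283×10¹³ m³/s².
r_p = 3390 + 151.6 = 3541.6 km = 3.5416×10⁶ m.
r_a = 3390 + 14270 = 17660 km = 1.7660×10⁷ m.
Semi-major axis a = (r_p + r_a)/2 = 10601 km = 1.060×10⁷ m.
Vis-viva: v² = μ(2/r − 1/a) = 4.283×10¹³ × (5.647×10⁻⁷ − 9.433×10⁻⁸) = 2.015×10⁷ m²/s².
v = 4488 m/s = 4.488 km/s.

v ≈ 4.49 km/s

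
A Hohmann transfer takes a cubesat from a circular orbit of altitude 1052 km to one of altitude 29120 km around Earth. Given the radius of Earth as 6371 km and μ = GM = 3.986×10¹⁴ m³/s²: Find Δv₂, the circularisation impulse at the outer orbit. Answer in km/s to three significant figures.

Δv ≈ 1.38 km/s

r₁ = 6371 + 1052 = 7423.0 km = 7.4230×10⁶ m.
r₂ = 6371 + 29120 = 35491 km = 3.5491×10⁷ m.
Transfer ellipse a_t = (r₁ + r₂)/2 = 2.146×10⁷ m.
At r₁: circular v_c1 = √(μ/r₁) = 7328 m/s; transfer-perigee v_p = √[μ(2/r₁ − 1/a_t)] = 9424 m/s.
At r₂: circular v_c2 = √(μ/r₂) = 3351 m/s; transfer-apogee v_a = √[μ(2/r₂ − 1/a_t)] = 1971 m/s.
Δv₂ = v_c2 − v_a = 1380 m/s.
= 1.380 km/s.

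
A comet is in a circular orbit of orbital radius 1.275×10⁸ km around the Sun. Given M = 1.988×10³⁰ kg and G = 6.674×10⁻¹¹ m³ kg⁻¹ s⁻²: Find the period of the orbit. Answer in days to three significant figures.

T ≈ 287 days

μ = GM = 6.674×10⁻¹¹ × 1.988×10³⁰ = 1.327×10²⁰ m³/s².
r = 1.275×10⁸ km = 1.275×10¹¹ m.
Kepler's third law: T = 2π√(r³/μ) = 2π√((1.275×10¹¹)³ / 1.327×10²⁰).
r³/μ = 1.562×10¹³ s², so T = 2π × 3.952×10⁶ = 2.483×10⁷ s.
Converting: 2.483×10⁷ s ÷ 86400 = 287.4 days.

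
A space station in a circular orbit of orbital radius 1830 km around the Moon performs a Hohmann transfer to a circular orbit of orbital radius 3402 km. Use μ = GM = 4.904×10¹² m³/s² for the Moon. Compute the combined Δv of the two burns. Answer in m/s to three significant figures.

Δv_total ≈ 426 m/s

r₁ = 1830 km = 1.830×10⁶ m.
r₂ = 3402 km = 3.402×10⁶ m.
Transfer ellipse a_t = (r₁ + r₂)/2 = 2.616×10⁶ m.
At r₁: circular v_c1 = √(μ/r₁) = 1637 m/s; transfer-perilune v_p = √[μ(2/r₁ − 1/a_t)] = 1867 m/s.
Δv₁ = v_p − v_c1 = 229.8 m/s.
At r₂: circular v_c2 = √(μ/r₂) = 1201 m/s; transfer-apolune v_a = √[μ(2/r₂ − 1/a_t)] = 1004 m/s.
Δv₂ = v_c2 − v_a = 196.4 m/s.
Total Δv = Δv₁ + Δv₂ = 426.2 m/s.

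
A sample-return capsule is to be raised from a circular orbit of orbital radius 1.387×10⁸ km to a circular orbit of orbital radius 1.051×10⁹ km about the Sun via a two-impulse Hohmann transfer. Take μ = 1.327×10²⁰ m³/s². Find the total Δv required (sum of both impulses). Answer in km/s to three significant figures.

Δv_total ≈ 16.0 km/s

r₁ = 1.387×10⁸ km = 1.387×10¹¹ m.
r₂ = 1.051×10⁹ km = 1.051×10¹² m.
Transfer ellipse a_t = (r₁ + r₂)/2 = 5.948×10¹¹ m.
At r₁: circular v_c1 = √(μ/r₁) = 30930 m/s; transfer-perihelion v_p = √[μ(2/r₁ − 1/a_t)] = 41110 m/s.
Δv₁ = v_p − v_c1 = 10180 m/s.
At r₂: circular v_c2 = √(μ/r₂) = 11240 m/s; transfer-aphelion v_a = √[μ(2/r₂ − 1/a_t)] = 5426 m/s.
Δv₂ = v_c2 − v_a = 5811 m/s.
Total Δv = Δv₁ + Δv₂ = 15990 m/s = 15.99 km/s.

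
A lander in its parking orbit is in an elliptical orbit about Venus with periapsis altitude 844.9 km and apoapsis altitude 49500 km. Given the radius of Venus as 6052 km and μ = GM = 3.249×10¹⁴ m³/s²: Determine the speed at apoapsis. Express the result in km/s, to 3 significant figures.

v ≈ 1.14 km/s

r_p = 6052 + 844.9 = 6896.9 km = 6.8969×10⁶ m.
r_a = 6052 + 49500 = 55552 km = 5.5552×10⁷ m.
Semi-major axis a = (r_p + r_a)/2 = 31224 km = 3.122×10⁷ m.
Vis-viva: v² = μ(2/r − 1/a) = 3.249×10¹⁴ × (3.600×10⁻⁸ − 3.203×10⁻⁸) = 1.292×10⁶ m²/s².
v = 1137 m/s = 1.137 km/s.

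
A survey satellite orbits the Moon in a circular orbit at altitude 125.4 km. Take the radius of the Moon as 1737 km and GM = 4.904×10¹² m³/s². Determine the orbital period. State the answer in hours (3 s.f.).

T ≈ 2.00 hours

r = 1737 + 125.4 = 1862.4 km = 1.8624×10⁶ m.
Kepler's third law: T = 2π√(r³/μ) = 2π√((1.862×10⁶)³ / 4.904×10¹²).
r³/μ = 1.317×10⁶ s², so T = 2π × 1.148×10³ = 7.211×10³ s.
Converting: 7.211×10³ s ÷ 3600 = 2.003 hours.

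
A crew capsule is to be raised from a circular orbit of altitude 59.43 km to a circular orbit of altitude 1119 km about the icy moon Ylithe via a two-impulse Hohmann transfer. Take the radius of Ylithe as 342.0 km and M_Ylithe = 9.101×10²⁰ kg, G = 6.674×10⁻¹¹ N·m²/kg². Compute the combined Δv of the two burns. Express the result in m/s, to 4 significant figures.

Δv_total ≈ 168.3 m/s

μ = GM = 6.674×10⁻¹¹ × 9.101×10²⁰ = 6.074×10¹⁰ m³/s².
r₁ = 342.0 + 59.43 = 401.43 km = 4.0143×10⁵ m.
r₂ = 342.0 + 1119 = 1461.0 km = 1.4610×10⁶ m.
Transfer ellipse a_t = (r₁ + r₂)/2 = 9.312×10⁵ m.
At r₁: circular v_c1 = √(μ/r₁) = 389.0 m/s; transfer-periapsis v_p = √[μ(2/r₁ − 1/a_t)] = 487.2 m/s.
Δv₁ = v_p − v_c1 = 98.24 m/s.
At r₂: circular v_c2 = √(μ/r₂) = 203.9 m/s; transfer-apoapsis v_a = √[μ(2/r₂ − 1/a_t)] = 133.9 m/s.
Δv₂ = v_c2 − v_a = 70.02 m/s.
Total Δv = Δv₁ + Δv₂ = 168.3 m/s.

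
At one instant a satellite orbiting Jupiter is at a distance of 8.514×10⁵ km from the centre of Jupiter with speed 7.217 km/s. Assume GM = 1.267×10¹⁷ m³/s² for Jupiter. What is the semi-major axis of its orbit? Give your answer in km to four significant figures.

a ≈ 5.160×10⁵ km

r = 8.514×10⁸ m.
Specific orbital energy ε = v²/2 − μ/r = (7217)²/2 − 1.267×10¹⁷/8.514×10⁸ = -1.228×10⁸ J/kg.
Since ε = −μ/(2a), a = −μ/(2ε) = 5.160×10⁸ m = 5.1600×10⁵ km.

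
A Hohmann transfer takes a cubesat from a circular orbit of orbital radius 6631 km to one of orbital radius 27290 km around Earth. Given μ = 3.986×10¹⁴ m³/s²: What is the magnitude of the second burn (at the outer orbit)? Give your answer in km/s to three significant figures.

r₁ = 6631 km = 6.631×10⁶ m.
r₂ = 27290 km = 2.729×10⁷ m.
Transfer ellipse a_t = (r₁ + r₂)/2 = 1.696×10⁷ m.
At r₁: circular v_c1 = √(μ/r₁) = 7753 m/s; transfer-perigee v_p = √[μ(2/r₁ − 1/a_t)] = 9835 m/s.
At r₂: circular v_c2 = √(μ/r₂) = 3822 m/s; transfer-apogee v_a = √[μ(2/r₂ − 1/a_t)] = 2390 m/s.
Δv₂ = v_c2 − v_a = 1432 m/s.
= 1.432 km/s.

Δv ≈ 1.43 km/s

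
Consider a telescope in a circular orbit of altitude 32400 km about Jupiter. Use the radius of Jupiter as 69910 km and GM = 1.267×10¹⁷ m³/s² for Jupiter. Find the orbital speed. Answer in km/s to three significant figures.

r = 69910 + 32400 = 102310 km = 1.0231×10⁸ m.
For a circular orbit v = √(μ/r) = √(1.267×10¹⁷ / 1.023×10⁸) = √(1.238×10⁹) = 35190 m/s.
That is 35.19 km/s.

v ≈ 35.2 km/s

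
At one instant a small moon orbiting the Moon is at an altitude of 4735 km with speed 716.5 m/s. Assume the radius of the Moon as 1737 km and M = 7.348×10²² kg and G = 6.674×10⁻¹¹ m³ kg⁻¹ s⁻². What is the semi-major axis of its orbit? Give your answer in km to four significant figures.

a ≈ 4894 km

μ = GM = 6.674×10⁻¹¹ × 7.348×10²² = 4.904×10¹² m³/s².
r = 1737 + 4735 = 6472.0 km = 6.472×10⁶ m.
Specific orbital energy ε = v²/2 − μ/r = (716.5)²/2 − 4.904×10¹²/6.472×10⁶ = -5.010×10⁵ J/kg.
Since ε = −μ/(2a), a = −μ/(2ε) = 4.894×10⁶ m = 4893.8 km.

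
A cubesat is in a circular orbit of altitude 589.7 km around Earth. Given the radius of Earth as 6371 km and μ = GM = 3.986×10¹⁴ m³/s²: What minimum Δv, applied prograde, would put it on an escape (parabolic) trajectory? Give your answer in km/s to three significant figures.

r = 6371 + 589.7 = 6960.7 km = 6.9607×10⁶ m.
Circular speed v_c = √(μ/r) = 7567 m/s.
Escape speed v_esc = √(2μ/r) = √2 × v_c = 10700 m/s.
Δv = v_esc − v_c = 3134 m/s = 3.134 km/s.

Δv ≈ 3.13 km/s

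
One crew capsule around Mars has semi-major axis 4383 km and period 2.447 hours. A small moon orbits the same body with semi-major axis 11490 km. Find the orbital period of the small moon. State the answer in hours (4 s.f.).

T₂ ≈ 10.39 hours

Kepler's third law: T² ∝ a³, so T₂ = T₁ (a₂/a₁)^(3/2).
a₂/a₁ = 2.621, (a₂/a₁)^(3/2) = 4.244.
T₂ = 2.447 × 4.244 = 10.39 hours.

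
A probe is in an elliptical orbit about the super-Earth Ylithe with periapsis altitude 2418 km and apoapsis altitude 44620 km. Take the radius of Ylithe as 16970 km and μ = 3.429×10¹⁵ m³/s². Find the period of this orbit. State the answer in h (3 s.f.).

T ≈ 7.68 h

r_p = 16970 + 2418 = 19388 km = 1.9388×10⁷ m.
r_a = 16970 + 44620 = 61590 km = 6.1590×10⁷ m.
Semi-major axis a = (r_p + r_a)/2 = (19388 + 61590)/2 = 40489 km = 4.049×10⁷ m.
By Kepler's third law T = 2π√(a³/μ) = 2π × 4.400×10³ = 2.764×10⁴ s.
= 7.679 h.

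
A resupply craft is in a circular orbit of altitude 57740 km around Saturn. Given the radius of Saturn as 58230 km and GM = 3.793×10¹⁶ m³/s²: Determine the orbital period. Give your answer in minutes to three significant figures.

T ≈ 672 minutes

r = 58230 + 57740 = 115970 km = 1.1597×10⁸ m.
Kepler's third law: T = 2π√(r³/μ) = 2π√((1.160×10⁸)³ / 3.793×10¹⁶).
r³/μ = 4.112×10⁷ s², so T = 2π × 6.412×10³ = 4.029×10⁴ s.
Converting: 4.029×10⁴ s ÷ 60.00 = 671.5 minutes.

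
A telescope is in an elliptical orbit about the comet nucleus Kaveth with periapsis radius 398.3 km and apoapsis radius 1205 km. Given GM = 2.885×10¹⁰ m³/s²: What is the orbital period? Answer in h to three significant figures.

Semi-major axis a = (r_p + r_a)/2 = (398.30 + 1205.0)/2 = 801.65 km = 8.016×10⁵ m.
By Kepler's third law T = 2π√(a³/μ) = 2π × 4.226×10³ = 2.655×10⁴ s.
= 7.375 h.

T ≈ 7.38 h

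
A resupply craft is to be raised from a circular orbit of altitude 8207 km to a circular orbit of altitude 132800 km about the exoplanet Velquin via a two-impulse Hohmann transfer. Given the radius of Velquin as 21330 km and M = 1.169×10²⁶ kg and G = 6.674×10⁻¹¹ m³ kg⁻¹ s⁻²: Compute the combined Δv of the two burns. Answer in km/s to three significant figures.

Δv_total ≈ 7.88 km/s

μ = GM = 6.674×10⁻¹¹ × 1.169×10²⁶ = 7.802×10¹⁵ m³/s².
r₁ = 21330 + 8207 = 29537 km = 2.9537×10⁷ m.
r₂ = 21330 + 132800 = 154130 km = 1.5413×10⁸ m.
Transfer ellipse a_t = (r₁ + r₂)/2 = 9.183×10⁷ m.
At r₁: circular v_c1 = √(μ/r₁) = 16250 m/s; transfer-periapsis v_p = √[μ(2/r₁ − 1/a_t)] = 21060 m/s.
Δv₁ = v_p − v_c1 = 4803 m/s.
At r₂: circular v_c2 = √(μ/r₂) = 7115 m/s; transfer-apoapsis v_a = √[μ(2/r₂ − 1/a_t)] = 4035 m/s.
Δv₂ = v_c2 − v_a = 3080 m/s.
Total Δv = Δv₁ + Δv₂ = 7883 m/s = 7.883 km/s.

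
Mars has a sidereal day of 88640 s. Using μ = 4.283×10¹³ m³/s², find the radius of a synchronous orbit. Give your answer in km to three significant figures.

A synchronous orbit has period T, so by Kepler's third law a = (μT²/4π²)^(1/3).
μT²/4π² = 4.283×10¹³ × (8.864×10⁴)² / 39.48 = 8.524×10²¹ m³.
a = 2.043×10⁷ m = 20428 km.

r_sync ≈ 20400 km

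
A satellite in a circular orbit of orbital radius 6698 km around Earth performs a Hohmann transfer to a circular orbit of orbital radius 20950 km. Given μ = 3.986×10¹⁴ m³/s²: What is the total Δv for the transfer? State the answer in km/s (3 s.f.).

Δv_total ≈ 3.11 km/s

r₁ = 6698 km = 6.698×10⁶ m.
r₂ = 20950 km = 2.095×10⁷ m.
Transfer ellipse a_t = (r₁ + r₂)/2 = 1.382×10⁷ m.
At r₁: circular v_c1 = √(μ/r₁) = 7714 m/s; transfer-perigee v_p = √[μ(2/r₁ − 1/a_t)] = 9497 m/s.
Δv₁ = v_p − v_c1 = 1782 m/s.
At r₂: circular v_c2 = √(μ/r₂) = 4362 m/s; transfer-apogee v_a = √[μ(2/r₂ − 1/a_t)] = 3036 m/s.
Δv₂ = v_c2 − v_a = 1326 m/s.
Total Δv = Δv₁ + Δv₂ = 3108 m/s = 3.108 km/s.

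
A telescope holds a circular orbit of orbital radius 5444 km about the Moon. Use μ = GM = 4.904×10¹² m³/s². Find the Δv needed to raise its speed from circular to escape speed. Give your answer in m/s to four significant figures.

Δv ≈ 393.1 m/s

r = 5444 km = 5.444×10⁶ m.
Circular speed v_c = √(μ/r) = 949.1 m/s.
Escape speed v_esc = √(2μ/r) = √2 × v_c = 1342 m/s.
Δv = v_esc − v_c = 393.1 m/s.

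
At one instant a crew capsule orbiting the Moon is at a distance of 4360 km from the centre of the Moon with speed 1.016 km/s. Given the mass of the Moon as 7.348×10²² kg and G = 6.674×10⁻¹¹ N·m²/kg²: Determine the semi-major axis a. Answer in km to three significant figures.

μ = GM = 6.674×10⁻¹¹ × 7.348×10²² = 4.904×10¹² m³/s².
r = 4.360×10⁶ m.
Vis-viva rearranged: 1/a = 2/r − v²/μ = 4.587×10⁻⁷ − 2.105×10⁻⁷ = 2.482×10⁻⁷ m⁻¹.
a = 4.029×10⁶ m = 4028.6 km.

a ≈ 4030 km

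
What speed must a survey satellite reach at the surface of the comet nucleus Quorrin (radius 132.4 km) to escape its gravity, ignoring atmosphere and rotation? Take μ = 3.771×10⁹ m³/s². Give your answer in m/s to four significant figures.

v_esc ≈ 238.7 m/s

r = R = 1.324×10⁵ m.
Escape speed v_esc = √(2μ/r) = √(2 × 3.771×10⁹ / 1.324×10⁵) = √(5.696×10⁴) = 238.7 m/s.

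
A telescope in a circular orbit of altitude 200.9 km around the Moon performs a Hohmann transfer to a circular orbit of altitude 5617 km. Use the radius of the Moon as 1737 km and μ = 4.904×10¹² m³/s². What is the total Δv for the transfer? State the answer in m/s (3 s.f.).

Δv_total ≈ 700 m/s

r₁ = 1737 + 200.9 = 1937.9 km = 1.9379×10⁶ m.
r₂ = 1737 + 5617 = 7354.0 km = 7.3540×10⁶ m.
Transfer ellipse a_t = (r₁ + r₂)/2 = 4.646×10⁶ m.
At r₁: circular v_c1 = √(μ/r₁) = 1591 m/s; transfer-perilune v_p = √[μ(2/r₁ − 1/a_t)] = 2001 m/s.
Δv₁ = v_p − v_c1 = 410.6 m/s.
At r₂: circular v_c2 = √(μ/r₂) = 816.6 m/s; transfer-apolune v_a = √[μ(2/r₂ − 1/a_t)] = 527.4 m/s.
Δv₂ = v_c2 − v_a = 289.2 m/s.
Total Δv = Δv₁ + Δv₂ = 699.8 m/s.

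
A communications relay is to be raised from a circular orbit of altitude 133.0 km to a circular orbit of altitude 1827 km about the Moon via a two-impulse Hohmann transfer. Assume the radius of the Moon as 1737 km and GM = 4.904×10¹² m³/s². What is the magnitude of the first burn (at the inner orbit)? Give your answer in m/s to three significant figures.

Δv ≈ 235 m/s

r₁ = 1737 + 133.0 = 1870.0 km = 1.8700×10⁶ m.
r₂ = 1737 + 1827 = 3564.0 km = 3.5640×10⁶ m.
Transfer ellipse a_t = (r₁ + r₂)/2 = 2.717×10⁶ m.
At r₁: circular v_c1 = √(μ/r₁) = 1619 m/s; transfer-perilune v_p = √[μ(2/r₁ − 1/a_t)] = 1855 m/s.
Δv₁ = v_p − v_c1 = 235.3 m/s.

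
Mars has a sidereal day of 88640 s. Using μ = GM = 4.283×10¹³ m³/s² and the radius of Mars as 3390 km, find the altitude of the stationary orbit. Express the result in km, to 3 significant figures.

h_sync ≈ 17000 km

A synchronous orbit has period T, so by Kepler's third law a = (μT²/4π²)^(1/3).
μT²/4π² = 4.283×10¹³ × (8.864×10⁴)² / 39.48 = 8.524×10²¹ m³.
a = 2.043×10⁷ m = 20428 km.
Altitude h = a − R = 20428 − 3390 = 17038 km.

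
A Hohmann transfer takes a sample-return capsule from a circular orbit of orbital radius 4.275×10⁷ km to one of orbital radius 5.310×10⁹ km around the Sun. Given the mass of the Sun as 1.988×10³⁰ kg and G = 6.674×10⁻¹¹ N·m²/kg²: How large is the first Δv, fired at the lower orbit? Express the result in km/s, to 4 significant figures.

Δv ≈ 22.76 km/s

μ = GM = 6.674×10⁻¹¹ × 1.988×10³⁰ = 1.327×10²⁰ m³/s².
r₁ = 4.275×10⁷ km = 4.275×10¹⁰ m.
r₂ = 5.310×10⁹ km = 5.310×10¹² m.
Transfer ellipse a_t = (r₁ + r₂)/2 = 2.676×10¹² m.
At r₁: circular v_c1 = √(μ/r₁) = 55710 m/s; transfer-perihelion v_p = √[μ(2/r₁ − 1/a_t)] = 78470 m/s.
Δv₁ = v_p − v_c1 = 22760 m/s.
= 22.76 km/s.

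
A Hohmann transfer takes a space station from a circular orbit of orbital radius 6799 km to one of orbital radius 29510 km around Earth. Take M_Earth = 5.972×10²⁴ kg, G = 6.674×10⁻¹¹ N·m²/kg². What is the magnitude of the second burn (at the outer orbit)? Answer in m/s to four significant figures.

μ = GM = 6.674×10⁻¹¹ × 5.972×10²⁴ = 3.986×10¹⁴ m³/s².
r₁ = 6799 km = 6.799×10⁶ m.
r₂ = 29510 km = 2.951×10⁷ m.
Transfer ellipse a_t = (r₁ + r₂)/2 = 1.815×10⁷ m.
At r₁: circular v_c1 = √(μ/r₁) = 7657 m/s; transfer-perigee v_p = √[μ(2/r₁ − 1/a_t)] = 9762 m/s.
At r₂: circular v_c2 = √(μ/r₂) = 3675 m/s; transfer-apogee v_a = √[μ(2/r₂ − 1/a_t)] = 2249 m/s.
Δv₂ = v_c2 − v_a = 1426 m/s.

Δv ≈ 1426 m/s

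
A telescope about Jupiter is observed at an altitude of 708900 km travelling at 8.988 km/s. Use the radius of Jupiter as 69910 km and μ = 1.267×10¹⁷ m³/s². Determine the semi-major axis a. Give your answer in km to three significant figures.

r = 69910 + 708900 = 7.7881×10⁵ km = 7.788×10⁸ m.
Specific orbital energy ε = v²/2 − μ/r = (8988)²/2 − 1.267×10¹⁷/7.788×10⁸ = -1.223×10⁸ J/kg.
Since ε = −μ/(2a), a = −μ/(2ε) = 5.180×10⁸ m = 5.1802×10⁵ km.

a ≈ 5.18×10⁵ km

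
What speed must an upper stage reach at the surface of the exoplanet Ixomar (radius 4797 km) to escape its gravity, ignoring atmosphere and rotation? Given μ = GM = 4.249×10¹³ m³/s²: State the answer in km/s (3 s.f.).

r = R = 4.797×10⁶ m.
Escape speed v_esc = √(2μ/r) = √(2 × 4.249×10¹³ / 4.797×10⁶) = √(1.772×10⁷) = 4209 m/s.
= 4.209 km/s.

v_esc ≈ 4.21 km/s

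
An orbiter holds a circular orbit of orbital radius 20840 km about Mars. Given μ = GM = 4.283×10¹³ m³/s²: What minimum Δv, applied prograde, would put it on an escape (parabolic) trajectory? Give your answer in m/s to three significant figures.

Δv ≈ 594 m/s

r = 20840 km = 2.084×10⁷ m.
Circular speed v_c = √(μ/r) = 1434 m/s.
Escape speed v_esc = √(2μ/r) = √2 × v_c = 2027 m/s.
Δv = v_esc − v_c = 593.8 m/s.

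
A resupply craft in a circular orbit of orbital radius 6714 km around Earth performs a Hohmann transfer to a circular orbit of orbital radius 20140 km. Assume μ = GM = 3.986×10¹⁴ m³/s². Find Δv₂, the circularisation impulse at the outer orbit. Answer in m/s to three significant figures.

Δv ≈ 1300 m/s

r₁ = 6714 km = 6.714×10⁶ m.
r₂ = 20140 km = 2.014×10⁷ m.
Transfer ellipse a_t = (r₁ + r₂)/2 = 1.343×10⁷ m.
At r₁: circular v_c1 = √(μ/r₁) = 7705 m/s; transfer-perigee v_p = √[μ(2/r₁ − 1/a_t)] = 9437 m/s.
At r₂: circular v_c2 = √(μ/r₂) = 4449 m/s; transfer-apogee v_a = √[μ(2/r₂ − 1/a_t)] = 3146 m/s.
Δv₂ = v_c2 − v_a = 1303 m/s.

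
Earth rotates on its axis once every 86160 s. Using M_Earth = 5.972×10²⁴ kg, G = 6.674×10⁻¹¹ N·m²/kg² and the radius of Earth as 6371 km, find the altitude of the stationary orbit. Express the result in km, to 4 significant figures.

μ = GM = 6.674×10⁻¹¹ × 5.972×10²⁴ = 3.986×10¹⁴ m³/s².
A synchronous orbit has period T, so by Kepler's third law a = (μT²/4π²)^(1/3).
μT²/4π² = 3.986×10¹⁴ × (8.616×10⁴)² / 39.48 = 7.495×10²² m³.
a = 4.216×10⁷ m = 42162 km.
Altitude h = a − R = 42162 − 6371 = 35791 km.

h_sync ≈ 35790 km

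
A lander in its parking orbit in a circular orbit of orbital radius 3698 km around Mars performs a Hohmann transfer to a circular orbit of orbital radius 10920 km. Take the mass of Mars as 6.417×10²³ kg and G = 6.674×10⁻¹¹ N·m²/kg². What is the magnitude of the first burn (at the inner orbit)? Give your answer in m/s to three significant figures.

Δv ≈ 757 m/s

μ = GM = 6.674×10⁻¹¹ × 6.417×10²³ = 4.283×10¹³ m³/s².
r₁ = 3698 km = 3.698×10⁶ m.
r₂ = 10920 km = 1.092×10⁷ m.
Transfer ellipse a_t = (r₁ + r₂)/2 = 7.309×10⁶ m.
At r₁: circular v_c1 = √(μ/r₁) = 3403 m/s; transfer-periapsis v_p = √[μ(2/r₁ − 1/a_t)] = 4160 m/s.
Δv₁ = v_p − v_c1 = 756.6 m/s.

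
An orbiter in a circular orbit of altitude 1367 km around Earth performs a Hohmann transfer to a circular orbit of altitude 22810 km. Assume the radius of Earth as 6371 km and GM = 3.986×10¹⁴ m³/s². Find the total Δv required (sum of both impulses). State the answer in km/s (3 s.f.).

Δv_total ≈ 3.15 km/s

r₁ = 6371 + 1367 = 7738.0 km = 7.7380×10⁶ m.
r₂ = 6371 + 22810 = 29181 km = 2.9181×10⁷ m.
Transfer ellipse a_t = (r₁ + r₂)/2 = 1.846×10⁷ m.
At r₁: circular v_c1 = √(μ/r₁) = 7177 m/s; transfer-perigee v_p = √[μ(2/r₁ − 1/a_t)] = 9024 m/s.
Δv₁ = v_p − v_c1 = 1847 m/s.
At r₂: circular v_c2 = √(μ/r₂) = 3696 m/s; transfer-apogee v_a = √[μ(2/r₂ − 1/a_t)] = 2393 m/s.
Δv₂ = v_c2 − v_a = 1303 m/s.
Total Δv = Δv₁ + Δv₂ = 3150 m/s = 3.150 km/s.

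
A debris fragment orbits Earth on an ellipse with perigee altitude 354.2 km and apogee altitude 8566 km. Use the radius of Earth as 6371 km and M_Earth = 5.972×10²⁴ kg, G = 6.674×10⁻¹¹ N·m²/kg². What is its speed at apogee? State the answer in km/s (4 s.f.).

v ≈ 4.070 km/s

μ = GM = 6.674×10⁻¹¹ × 5.972×10²⁴ = 3.986×10¹⁴ m³/s².
r_p = 6371 + 354.2 = 6725.2 km = 6.7252×10⁶ m.
r_a = 6371 + 8566 = 14937 km = 1.4937×10⁷ m.
Semi-major axis a = (r_p + r_a)/2 = 10831 km = 1.083×10⁷ m.
Vis-viva: v² = μ(2/r − 1/a) = 3.986×10¹⁴ × (1.339×10⁻⁷ − 9.233×10⁻⁸) = 1.657×10⁷ m²/s².
v = 4070 m/s = 4.070 km/s.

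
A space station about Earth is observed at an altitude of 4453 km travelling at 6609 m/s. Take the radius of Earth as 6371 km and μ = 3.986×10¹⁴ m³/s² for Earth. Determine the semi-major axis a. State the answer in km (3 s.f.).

r = 6371 + 4453 = 10824 km = 1.082×10⁷ m.
Specific orbital energy ε = v²/2 − μ/r = (6609)²/2 − 3.986×10¹⁴/1.082×10⁷ = -1.499×10⁷ J/kg.
Since ε = −μ/(2a), a = −μ/(2ε) = 1.330×10⁷ m = 13299 km.

a ≈ 13300 km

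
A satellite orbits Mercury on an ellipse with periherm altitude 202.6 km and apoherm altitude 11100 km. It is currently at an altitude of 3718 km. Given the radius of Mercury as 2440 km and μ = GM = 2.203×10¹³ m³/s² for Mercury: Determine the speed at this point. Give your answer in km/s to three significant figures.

v ≈ 2.11 km/s

r_p = 2440 + 202.6 = 2642.6 km = 2.6426×10⁶ m.
r_a = 2440 + 11100 = 13540 km = 1.3540×10⁷ m.
r = 2440 + 3718 = 6158.0 km = 6.158×10⁶ m.
Semi-major axis a = (r_p + r_a)/2 = 8091.3 km = 8.091×10⁶ m.
Vis-viva: v² = μ(2/r − 1/a) = 2.203×10¹³ × (3.248×10⁻⁷ − 1.236×10⁻⁷) = 4.432×10⁶ m²/s².
v = 2105 m/s = 2.105 km/s.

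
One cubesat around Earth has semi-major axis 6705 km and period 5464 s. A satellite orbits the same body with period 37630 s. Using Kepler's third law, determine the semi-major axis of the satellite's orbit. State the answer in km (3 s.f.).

Kepler's third law: a³ ∝ T², so a₂ = a₁ (T₂/T₁)^(2/3).
T₂/T₁ = 6.887, (T₂/T₁)^(2/3) = 3.620.
a₂ = 6705 × 3.620 = 24270 km.

a₂ ≈ 24300 km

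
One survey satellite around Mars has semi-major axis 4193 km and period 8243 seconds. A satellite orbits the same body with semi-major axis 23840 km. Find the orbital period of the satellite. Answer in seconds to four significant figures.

Kepler's third law: T² ∝ a³, so T₂ = T₁ (a₂/a₁)^(3/2).
a₂/a₁ = 5.686, (a₂/a₁)^(3/2) = 13.56.
T₂ = 8243 × 13.56 = 1.118×10⁵ seconds.

T₂ ≈ 1.118×10⁵ seconds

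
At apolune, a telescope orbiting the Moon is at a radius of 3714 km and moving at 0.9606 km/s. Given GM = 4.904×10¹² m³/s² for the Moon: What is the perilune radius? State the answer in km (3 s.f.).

r_a = 3.714×10⁶ m.
Specific energy ε = v²/2 − μ/r = -8.590×10⁵ J/kg, so a = −μ/(2ε) = 2.854×10⁶ m.
The apsides satisfy r_p + r_a = 2a, so the perilune radius is 2a − r_a = 1.995×10⁶ m = 1994.7 km.

perilune radius ≈ 1990 km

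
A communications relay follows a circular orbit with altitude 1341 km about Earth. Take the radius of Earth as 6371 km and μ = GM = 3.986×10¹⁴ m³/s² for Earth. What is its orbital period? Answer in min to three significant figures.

T ≈ 112 min

r = 6371 + 1341 = 7712.0 km = 7.7120×10⁶ m.
Kepler's third law: T = 2π√(r³/μ) = 2π√((7.712×10⁶)³ / 3.986×10¹⁴).
r³/μ = 1.151×10⁶ s², so T = 2π × 1.073×10³ = 6.740×10³ s.
Converting: 6.740×10³ s ÷ 60.00 = 112.3 min.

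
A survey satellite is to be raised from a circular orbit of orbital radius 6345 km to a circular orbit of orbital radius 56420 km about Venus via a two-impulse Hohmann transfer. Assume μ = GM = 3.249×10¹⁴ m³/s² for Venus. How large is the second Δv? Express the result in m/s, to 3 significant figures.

r₁ = 6345 km = 6.345×10⁶ m.
r₂ = 56420 km = 5.642×10⁷ m.
Transfer ellipse a_t = (r₁ + r₂)/2 = 3.138×10⁷ m.
At r₁: circular v_c1 = √(μ/r₁) = 7156 m/s; transfer-periapsis v_p = √[μ(2/r₁ − 1/a_t)] = 9595 m/s.
At r₂: circular v_c2 = √(μ/r₂) = 2400 m/s; transfer-apoapsis v_a = √[μ(2/r₂ − 1/a_t)] = 1079 m/s.
Δv₂ = v_c2 − v_a = 1321 m/s.

Δv ≈ 1320 m/s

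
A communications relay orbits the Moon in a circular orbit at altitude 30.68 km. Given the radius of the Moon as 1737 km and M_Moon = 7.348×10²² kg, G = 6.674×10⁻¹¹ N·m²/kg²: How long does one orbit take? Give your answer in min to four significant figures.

T ≈ 111.1 min

μ = GM = 6.674×10⁻¹¹ × 7.348×10²² = 4.904×10¹² m³/s².
r = 1737 + 30.68 = 1767.7 km = 1.7677×10⁶ m.
Kepler's third law: T = 2π√(r³/μ) = 2π√((1.768×10⁶)³ / 4.904×10¹²).
r³/μ = 1.126×10⁶ s², so T = 2π × 1.061×10³ = 6.668×10³ s.
Converting: 6.668×10³ s ÷ 60.00 = 111.1 min.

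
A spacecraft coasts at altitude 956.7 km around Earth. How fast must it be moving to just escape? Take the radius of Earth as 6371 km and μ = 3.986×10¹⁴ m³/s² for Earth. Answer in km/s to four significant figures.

r = 6371 + 956.7 = 7327.7 km = 7.3277×10⁶ m.
Escape speed v_esc = √(2μ/r) = √(2 × 3.986×10¹⁴ / 7.328×10⁶) = √(1.088×10⁸) = 10430 m/s.
= 10.43 km/s.

v_esc ≈ 10.43 km/s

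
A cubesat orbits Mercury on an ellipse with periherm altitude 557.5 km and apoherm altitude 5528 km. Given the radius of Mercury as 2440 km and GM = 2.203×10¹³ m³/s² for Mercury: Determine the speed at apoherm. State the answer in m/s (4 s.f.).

r_p = 2440 + 557.5 = 2997.5 km = 2.9975×10⁶ m.
r_a = 2440 + 5528 = 7968.0 km = 7.9680×10⁶ m.
Semi-major axis a = (r_p + r_a)/2 = 5482.8 km = 5.483×10⁶ m.
Vis-viva: v² = μ(2/r − 1/a) = 2.203×10¹³ × (2.510×10⁻⁷ − 1.824×10⁻⁷) = 1.512×10⁶ m²/s².
v = 1229 m/s.

v ≈ 1229 m/s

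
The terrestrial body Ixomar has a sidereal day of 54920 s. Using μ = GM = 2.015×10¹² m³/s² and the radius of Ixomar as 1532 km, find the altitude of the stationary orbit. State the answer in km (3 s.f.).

A synchronous orbit has period T, so by Kepler's third law a = (μT²/4π²)^(1/3).
μT²/4π² = 2.015×10¹² × (5.492×10⁴)² / 39.48 = 1.539×10²⁰ m³.
a = 5.360×10⁶ m = 5359.5 km.
Altitude h = a − R = 5359.5 − 1532 = 3827.5 km.

h_sync ≈ 3830 km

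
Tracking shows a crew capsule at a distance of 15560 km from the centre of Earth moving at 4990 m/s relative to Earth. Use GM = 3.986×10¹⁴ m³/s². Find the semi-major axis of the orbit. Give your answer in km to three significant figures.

a ≈ 15100 km

r = 1.556×10⁷ m.
Vis-viva rearranged: 1/a = 2/r − v²/μ = 1.285×10⁻⁷ − 6.247×10⁻⁸ = 6.607×10⁻⁸ m⁻¹.
a = 1.514×10⁷ m = 15136 km.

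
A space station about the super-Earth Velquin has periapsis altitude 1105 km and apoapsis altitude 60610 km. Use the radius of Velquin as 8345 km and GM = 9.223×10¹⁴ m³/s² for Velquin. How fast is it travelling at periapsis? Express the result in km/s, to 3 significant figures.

v ≈ 13.1 km/s

r_p = 8345 + 1105 = 9450.0 km = 9.4500×10⁶ m.
r_a = 8345 + 60610 = 68955 km = 6.8955×10⁷ m.
Semi-major axis a = (r_p + r_a)/2 = 39202 km = 3.920×10⁷ m.
Vis-viva: v² = μ(2/r − 1/a) = 9.223×10¹⁴ × (2.116×10⁻⁷ − 2.551×10⁻⁸) = 1.717×10⁸ m²/s².
v = 13100 m/s = 13.10 km/s.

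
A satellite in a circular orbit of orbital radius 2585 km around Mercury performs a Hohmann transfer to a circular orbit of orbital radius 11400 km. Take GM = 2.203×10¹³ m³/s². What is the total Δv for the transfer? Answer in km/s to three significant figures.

r₁ = 2585 km = 2.585×10⁶ m.
r₂ = 11400 km = 1.140×10⁷ m.
Transfer ellipse a_t = (r₁ + r₂)/2 = 6.992×10⁶ m.
At r₁: circular v_c1 = √(μ/r₁) = 2919 m/s; transfer-periherm v_p = √[μ(2/r₁ − 1/a_t)] = 3727 m/s.
Δv₁ = v_p − v_c1 = 808.2 m/s.
At r₂: circular v_c2 = √(μ/r₂) = 1390 m/s; transfer-apoherm v_a = √[μ(2/r₂ − 1/a_t)] = 845.2 m/s.
Δv₂ = v_c2 − v_a = 544.9 m/s.
Total Δv = Δv₁ + Δv₂ = 1353 m/s = 1.353 km/s.

Δv_total ≈ 1.35 km/s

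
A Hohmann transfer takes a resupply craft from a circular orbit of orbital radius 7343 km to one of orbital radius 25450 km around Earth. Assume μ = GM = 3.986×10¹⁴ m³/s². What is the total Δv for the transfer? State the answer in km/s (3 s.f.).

r₁ = 7343 km = 7.343×10⁶ m.
r₂ = 25450 km = 2.545×10⁷ m.
Transfer ellipse a_t = (r₁ + r₂)/2 = 1.640×10⁷ m.
At r₁: circular v_c1 = √(μ/r₁) = 7368 m/s; transfer-perigee v_p = √[μ(2/r₁ − 1/a_t)] = 9179 m/s.
Δv₁ = v_p − v_c1 = 1811 m/s.
At r₂: circular v_c2 = √(μ/r₂) = 3958 m/s; transfer-apogee v_a = √[μ(2/r₂ − 1/a_t)] = 2648 m/s.
Δv₂ = v_c2 − v_a = 1309 m/s.
Total Δv = Δv₁ + Δv₂ = 3121 m/s = 3.121 km/s.

Δv_total ≈ 3.12 km/s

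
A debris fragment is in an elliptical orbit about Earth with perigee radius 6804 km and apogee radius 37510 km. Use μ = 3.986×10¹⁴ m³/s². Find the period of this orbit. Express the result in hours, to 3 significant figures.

Semi-major axis a = (r_p + r_a)/2 = (6804.0 + 37510)/2 = 22157 km = 2.216×10⁷ m.
By Kepler's third law T = 2π√(a³/μ) = 2π × 5.224×10³ = 3.282×10⁴ s.
= 9.117 hours.

T ≈ 9.12 hours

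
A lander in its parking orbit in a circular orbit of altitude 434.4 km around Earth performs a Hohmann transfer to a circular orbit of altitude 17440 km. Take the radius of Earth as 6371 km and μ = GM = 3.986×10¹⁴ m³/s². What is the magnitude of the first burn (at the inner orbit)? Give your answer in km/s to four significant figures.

r₁ = 6371 + 434.4 = 6805.4 km = 6.8054×10⁶ m.
r₂ = 6371 + 17440 = 23811 km = 2.3811×10⁷ m.
Transfer ellipse a_t = (r₁ + r₂)/2 = 1.531×10⁷ m.
At r₁: circular v_c1 = √(μ/r₁) = 7653 m/s; transfer-perigee v_p = √[μ(2/r₁ − 1/a_t)] = 9545 m/s.
Δv₁ = v_p − v_c1 = 1892 m/s.
= 1.892 km/s.

Δv ≈ 1.892 km/s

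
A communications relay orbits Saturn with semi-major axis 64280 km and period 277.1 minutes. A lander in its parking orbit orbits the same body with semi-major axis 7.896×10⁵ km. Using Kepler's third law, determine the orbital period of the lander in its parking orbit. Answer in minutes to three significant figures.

Kepler's third law: T² ∝ a³, so T₂ = T₁ (a₂/a₁)^(3/2).
a₂/a₁ = 12.28, (a₂/a₁)^(3/2) = 43.05.
T₂ = 277.1 × 43.05 = 11930 minutes.

T₂ ≈ 11900 minutes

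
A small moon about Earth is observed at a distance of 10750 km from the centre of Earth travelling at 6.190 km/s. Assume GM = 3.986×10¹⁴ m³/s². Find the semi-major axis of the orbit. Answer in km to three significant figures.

a ≈ 11100 km

r = 1.075×10⁷ m.
Specific orbital energy ε = v²/2 − μ/r = (6190)²/2 − 3.986×10¹⁴/1.075×10⁷ = -1.792×10⁷ J/kg.
Since ε = −μ/(2a), a = −μ/(2ε) = 1.112×10⁷ m = 11121 km.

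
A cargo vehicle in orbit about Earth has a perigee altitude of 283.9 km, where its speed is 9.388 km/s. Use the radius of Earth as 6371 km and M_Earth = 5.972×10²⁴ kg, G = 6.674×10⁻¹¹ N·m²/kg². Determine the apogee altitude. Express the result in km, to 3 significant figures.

μ = GM = 6.674×10⁻¹¹ × 5.972×10²⁴ = 3.986×10¹⁴ m³/s².
r_p = 6371 + 283.9 = 6654.9 km = 6.655×10⁶ m.
Specific energy ε = v²/2 − μ/r = -1.582×10⁷ J/kg, so a = −μ/(2ε) = 1.259×10⁷ m.
The apsides satisfy r_p + r_a = 2a, so the apogee radius is 2a − r_p = 1.853×10⁷ m = 18533 km.
Apogee altitude = 18533 − 6371 = 12162 km.

apogee altitude ≈ 12200 km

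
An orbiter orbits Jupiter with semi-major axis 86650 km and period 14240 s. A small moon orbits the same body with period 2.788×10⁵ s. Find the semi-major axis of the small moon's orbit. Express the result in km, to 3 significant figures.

a₂ ≈ 6.29×10⁵ km

Kepler's third law: a³ ∝ T², so a₂ = a₁ (T₂/T₁)^(2/3).
T₂/T₁ = 19.58, (T₂/T₁)^(2/3) = 7.264.
a₂ = 86650 × 7.264 = 6.294×10⁵ km.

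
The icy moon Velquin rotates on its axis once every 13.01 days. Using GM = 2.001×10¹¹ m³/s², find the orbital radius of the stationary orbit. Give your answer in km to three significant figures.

T = 13.01 days = 1.124×10⁶ s.
A synchronous orbit has period T, so by Kepler's third law a = (μT²/4π²)^(1/3).
μT²/4π² = 2.001×10¹¹ × (1.124×10⁶)² / 39.48 = 6.404×10²¹ m³.
a = 1.857×10⁷ m = 18570 km.

r_sync ≈ 18600 km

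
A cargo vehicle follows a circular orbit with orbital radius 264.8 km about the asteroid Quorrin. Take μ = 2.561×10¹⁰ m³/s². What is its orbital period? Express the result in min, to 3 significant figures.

T ≈ 89.2 min

r = 264.8 km = 2.648×10⁵ m.
Kepler's third law: T = 2π√(r³/μ) = 2π√((2.648×10⁵)³ / 2.561×10¹⁰).
r³/μ = 7.250×10⁵ s², so T = 2π × 8.515×10² = 5.350×10³ s.
Converting: 5.350×10³ s ÷ 60.00 = 89.17 min.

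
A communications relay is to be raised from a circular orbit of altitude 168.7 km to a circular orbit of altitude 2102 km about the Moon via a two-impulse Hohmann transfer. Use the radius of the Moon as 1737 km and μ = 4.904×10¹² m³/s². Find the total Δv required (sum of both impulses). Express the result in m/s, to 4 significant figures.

Δv_total ≈ 460.0 m/s

r₁ = 1737 + 168.7 = 1905.7 km = 1.9057×10⁶ m.
r₂ = 1737 + 2102 = 3839.0 km = 3.8390×10⁶ m.
Transfer ellipse a_t = (r₁ + r₂)/2 = 2.872×10⁶ m.
At r₁: circular v_c1 = √(μ/r₁) = 1604 m/s; transfer-perilune v_p = √[μ(2/r₁ − 1/a_t)] = 1855 m/s.
Δv₁ = v_p − v_c1 = 250.4 m/s.
At r₂: circular v_c2 = √(μ/r₂) = 1130 m/s; transfer-apolune v_a = √[μ(2/r₂ − 1/a_t)] = 920.6 m/s.
Δv₂ = v_c2 − v_a = 209.6 m/s.
Total Δv = Δv₁ + Δv₂ = 460.0 m/s.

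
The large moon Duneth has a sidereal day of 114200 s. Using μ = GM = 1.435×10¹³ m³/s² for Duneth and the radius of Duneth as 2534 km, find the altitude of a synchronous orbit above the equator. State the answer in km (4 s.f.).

A synchronous orbit has period T, so by Kepler's third law a = (μT²/4π²)^(1/3).
μT²/4π² = 1.435×10¹³ × (1.142×10⁵)² / 39.48 = 4.741×10²¹ m³.
a = 1.680×10⁷ m = 16799 km.
Altitude h = a − R = 16799 − 2534 = 14265 km.

h_sync ≈ 14260 km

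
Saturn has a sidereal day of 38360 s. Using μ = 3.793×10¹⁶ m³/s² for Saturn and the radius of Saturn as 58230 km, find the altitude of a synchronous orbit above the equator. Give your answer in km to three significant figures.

h_sync ≈ 54000 km

A synchronous orbit has period T, so by Kepler's third law a = (μT²/4π²)^(1/3).
μT²/4π² = 3.793×10¹⁶ × (3.836×10⁴)² / 39.48 = 1.414×10²⁴ m³.
a = 1.122×10⁸ m = 1.1223×10⁵ km.
Altitude h = a − R = 1.1223×10⁵ − 58230 = 54005 km.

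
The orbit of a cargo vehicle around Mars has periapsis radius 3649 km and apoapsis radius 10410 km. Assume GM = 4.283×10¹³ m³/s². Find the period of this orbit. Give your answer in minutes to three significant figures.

T ≈ 298 minutes

Semi-major axis a = (r_p + r_a)/2 = (3649.0 + 10410)/2 = 7029.5 km = 7.030×10⁶ m.
By Kepler's third law T = 2π√(a³/μ) = 2π × 2.848×10³ = 1.789×10⁴ s.
= 298.2 minutes.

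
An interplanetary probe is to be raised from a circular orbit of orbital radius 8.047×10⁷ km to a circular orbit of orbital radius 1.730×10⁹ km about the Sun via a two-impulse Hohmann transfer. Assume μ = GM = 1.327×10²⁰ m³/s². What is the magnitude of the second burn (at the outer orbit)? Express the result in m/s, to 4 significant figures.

r₁ = 8.047×10⁷ km = 8.047×10¹⁰ m.
r₂ = 1.730×10⁹ km = 1.730×10¹² m.
Transfer ellipse a_t = (r₁ + r₂)/2 = 9.052×10¹¹ m.
At r₁: circular v_c1 = √(μ/r₁) = 40610 m/s; transfer-perihelion v_p = √[μ(2/r₁ − 1/a_t)] = 56140 m/s.
At r₂: circular v_c2 = √(μ/r₂) = 8758 m/s; transfer-aphelion v_a = √[μ(2/r₂ − 1/a_t)] = 2611 m/s.
Δv₂ = v_c2 − v_a = 6147 m/s.

Δv ≈ 6147 m/s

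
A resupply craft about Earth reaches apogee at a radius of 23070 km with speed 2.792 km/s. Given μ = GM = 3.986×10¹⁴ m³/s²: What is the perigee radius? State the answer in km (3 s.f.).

r_a = 2.307×10⁷ m.
Specific energy ε = v²/2 − μ/r = -1.338×10⁷ J/kg, so a = −μ/(2ε) = 1.490×10⁷ m.
The apsides satisfy r_p + r_a = 2a, so the perigee radius is 2a − r_a = 6.720×10⁶ m = 6720.2 km.

perigee radius ≈ 6720 km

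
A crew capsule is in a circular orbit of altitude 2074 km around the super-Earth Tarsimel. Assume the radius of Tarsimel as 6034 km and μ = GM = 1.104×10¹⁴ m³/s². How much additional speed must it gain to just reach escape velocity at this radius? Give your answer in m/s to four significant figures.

r = 6034 + 2074 = 8108.0 km = 8.1080×10⁶ m.
Circular speed v_c = √(μ/r) = 3690 m/s.
Escape speed v_esc = √(2μ/r) = √2 × v_c = 5218 m/s.
Δv = v_esc − v_c = 1528 m/s.

Δv ≈ 1528 m/s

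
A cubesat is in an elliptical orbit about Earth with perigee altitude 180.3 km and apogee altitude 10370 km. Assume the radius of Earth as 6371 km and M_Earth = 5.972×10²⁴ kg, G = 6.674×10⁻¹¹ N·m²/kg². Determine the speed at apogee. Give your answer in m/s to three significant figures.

μ = GM = 6.674×10⁻¹¹ × 5.972×10²⁴ = 3.986×10¹⁴ m³/s².
r_p = 6371 + 180.3 = 6551.3 km = 6.5513×10⁶ m.
r_a = 6371 + 10370 = 16741 km = 1.6741×10⁷ m.
Semi-major axis a = (r_p + r_a)/2 = 11646 km = 1.165×10⁷ m.
Vis-viva: v² = μ(2/r − 1/a) = 3.986×10¹⁴ × (1.195×10⁻⁷ − 8.587×10⁻⁸) = 1.339×10⁷ m²/s².
v = 3660 m/s.

v ≈ 3660 m/s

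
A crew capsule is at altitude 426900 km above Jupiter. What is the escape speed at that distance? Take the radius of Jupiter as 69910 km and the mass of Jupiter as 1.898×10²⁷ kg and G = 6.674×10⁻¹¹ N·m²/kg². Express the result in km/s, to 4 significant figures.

μ = GM = 6.674×10⁻¹¹ × 1.898×10²⁷ = 1.267×10¹⁷ m³/s².
r = 69910 + 426900 = 496810 km = 4.9681×10⁸ m.
Escape speed v_esc = √(2μ/r) = √(2 × 1.267×10¹⁷ / 4.968×10⁸) = √(5.099×10⁸) = 22580 m/s.
= 22.58 km/s.

v_esc ≈ 22.58 km/s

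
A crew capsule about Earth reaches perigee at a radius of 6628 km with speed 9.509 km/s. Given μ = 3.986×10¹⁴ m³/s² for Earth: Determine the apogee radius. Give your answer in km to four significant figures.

r_p = 6.628×10⁶ m.
Specific energy ε = v²/2 − μ/r = -1.493×10⁷ J/kg, so a = −μ/(2ε) = 1.335×10⁷ m.
The apsides satisfy r_p + r_a = 2a, so the apogee radius is 2a − r_p = 2.007×10⁷ m = 20073 km.

apogee radius ≈ 20070 km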